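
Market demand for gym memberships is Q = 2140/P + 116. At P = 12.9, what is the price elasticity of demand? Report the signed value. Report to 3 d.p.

At P = 12.9, Q = 281.891.
dQ/dP = −2140/P² = -12.860.
ε = (dQ/dP)(P/Q) = (-12.860)(12.9/281.891).

-0.588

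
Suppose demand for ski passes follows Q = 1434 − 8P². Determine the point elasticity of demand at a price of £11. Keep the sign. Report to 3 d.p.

-4.155

At P = 11, Q = 466.
dQ/dP = −16P = -176.
ε = (dQ/dP)(P/Q) = (-176)(11/466).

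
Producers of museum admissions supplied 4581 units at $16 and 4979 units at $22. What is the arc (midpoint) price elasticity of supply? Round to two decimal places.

0.26

ΔQ = 4979 − 4581 = 398; ΔP = 22 − 16 = 6.
Midpoints: P̄ = 19.00, Q̄ = 4780.0.
ε_s = (ΔQ/ΔP)(P̄/Q̄) = (398/6)(19.00/4780.0).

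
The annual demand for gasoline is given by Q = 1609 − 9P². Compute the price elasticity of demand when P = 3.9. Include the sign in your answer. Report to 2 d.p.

-0.19

At P = 3.9, Q = 1472.110.
dQ/dP = −18P = -70.200.
ε = (dQ/dP)(P/Q) = (-70.200)(3.9/1472.110).
|ε| < 1, so demand is inelastic at this price.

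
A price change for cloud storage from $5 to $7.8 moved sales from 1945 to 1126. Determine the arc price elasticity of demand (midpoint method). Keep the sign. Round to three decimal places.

ΔQ = 1126 − 1945 = -819; ΔP = 7.8 − 5 = 2.8.
Midpoints: P̄ = 6.40, Q̄ = 1535.5.
ε = (ΔQ/ΔP)(P̄/Q̄) = (-819/2.8)(6.40/1535.5).

-1.219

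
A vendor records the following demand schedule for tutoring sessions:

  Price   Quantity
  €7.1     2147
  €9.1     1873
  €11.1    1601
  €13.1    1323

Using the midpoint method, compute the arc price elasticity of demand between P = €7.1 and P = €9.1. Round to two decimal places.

At P = 7.1, Q = 2147; at P = 9.1, Q = 1873.
ΔQ = -274, ΔP = 2.0. Midpoints: P̄ = 8.10, Q̄ = 2010.0.
ε = (ΔQ/ΔP)(P̄/Q̄) = (-274/2.0)(8.10/2010.0).

-0.55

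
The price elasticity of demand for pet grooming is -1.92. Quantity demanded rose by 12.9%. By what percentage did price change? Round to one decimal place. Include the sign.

%ΔP ≈ %ΔQ / ε = (12.9%)/(-1.92) = -6.72%.

-6.7%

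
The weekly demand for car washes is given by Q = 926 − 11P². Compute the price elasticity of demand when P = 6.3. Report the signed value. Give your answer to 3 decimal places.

At P = 6.3, Q = 489.410.
dQ/dP = −22P = -138.600.
ε = (dQ/dP)(P/Q) = (-138.600)(6.3/489.410).
|ε| > 1, so demand is elastic at this price.

-1.784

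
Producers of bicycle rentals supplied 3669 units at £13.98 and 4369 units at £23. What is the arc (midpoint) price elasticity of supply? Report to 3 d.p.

0.357

ΔQ = 4369 − 3669 = 700; ΔP = 23 − 13.98 = 9.02.
Midpoints: P̄ = 18.49, Q̄ = 4019.0.
ε_s = (ΔQ/ΔP)(P̄/Q̄) = (700/9.02)(18.49/4019.0).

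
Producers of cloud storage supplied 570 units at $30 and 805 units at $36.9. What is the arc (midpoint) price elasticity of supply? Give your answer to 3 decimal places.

1.657

ΔQ = 805 − 570 = 235; ΔP = 36.9 − 30 = 6.9.
Midpoints: P̄ = 33.45, Q̄ = 687.5.
ε_s = (ΔQ/ΔP)(P̄/Q̄) = (235/6.9)(33.45/687.5).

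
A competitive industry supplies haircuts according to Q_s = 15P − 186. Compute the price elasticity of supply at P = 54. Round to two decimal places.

At P = 54, Q_s = 624.
dQ_s/dP = 15.
ε_s = (dQ_s/dP)(P/Q_s) = (15)(54/624).

1.30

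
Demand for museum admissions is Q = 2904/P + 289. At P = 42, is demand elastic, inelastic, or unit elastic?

inelastic

Q = 358.143, dQ/dP = -1.646.
ε = (dQ/dP)(P/Q) ≈ -0.193.
|ε| = 0.19 < 1.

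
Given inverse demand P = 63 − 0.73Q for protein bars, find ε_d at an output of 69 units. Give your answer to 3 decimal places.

At Q = 69, P = 63 − 0.73(69) = 12.63.
dP/dQ = −0.73, so dQ/dP = 1/(−0.73) = -1.370.
ε = (dQ/dP)(P/Q) = (-1.370)(12.63/69).

-0.251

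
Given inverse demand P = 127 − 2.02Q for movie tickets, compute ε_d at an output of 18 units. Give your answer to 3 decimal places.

-2.493

At Q = 18, P = 127 − 2.02(18) = 90.64.
dP/dQ = −2.02, so dQ/dP = 1/(−2.02) = -0.495.
ε = (dQ/dP)(P/Q) = (-0.495)(90.64/18).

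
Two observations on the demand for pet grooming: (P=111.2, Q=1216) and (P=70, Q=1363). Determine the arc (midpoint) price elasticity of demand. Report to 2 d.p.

-0.25

ΔQ = 1363 − 1216 = 147; ΔP = 70 − 111.2 = -41.2.
Midpoints: P̄ = 90.60, Q̄ = 1289.5.
ε = (ΔQ/ΔP)(P̄/Q̄) = (147/-41.2)(90.60/1289.5).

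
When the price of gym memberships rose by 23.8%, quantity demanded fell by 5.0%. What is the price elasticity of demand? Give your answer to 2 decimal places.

-0.21

ε = %ΔQ / %ΔP = (-5.0)/(23.8) = -0.210.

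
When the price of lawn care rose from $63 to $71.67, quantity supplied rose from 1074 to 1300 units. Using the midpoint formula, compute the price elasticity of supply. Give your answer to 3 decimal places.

1.479

ΔQ = 1300 − 1074 = 226; ΔP = 71.67 − 63 = 8.67.
Midpoints: P̄ = 67.34, Q̄ = 1187.0.
ε_s = (ΔQ/ΔP)(P̄/Q̄) = (226/8.67)(67.34/1187.0).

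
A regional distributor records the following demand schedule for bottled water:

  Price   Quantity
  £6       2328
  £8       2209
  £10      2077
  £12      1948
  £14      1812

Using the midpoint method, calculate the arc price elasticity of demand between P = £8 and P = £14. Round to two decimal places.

-0.36

At P = 8, Q = 2209; at P = 14, Q = 1812.
ΔQ = -397, ΔP = 6. Midpoints: P̄ = 11.00, Q̄ = 2010.5.
ε = (ΔQ/ΔP)(P̄/Q̄) = (-397/6)(11.00/2010.5).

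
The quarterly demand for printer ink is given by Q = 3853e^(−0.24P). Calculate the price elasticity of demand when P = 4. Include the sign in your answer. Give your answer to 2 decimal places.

At P = 4, Q = 1475.286.
dQ/dP = −0.24·3853e^(−0.24P) = −0.24Q = -354.069.
ε = (dQ/dP)(P/Q) = (-354.069)(4/1475.286).
|ε| < 1, so demand is inelastic at this price.

-0.96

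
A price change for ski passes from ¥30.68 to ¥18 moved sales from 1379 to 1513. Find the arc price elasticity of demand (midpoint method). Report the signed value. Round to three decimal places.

-0.178

ΔQ = 1513 − 1379 = 134; ΔP = 18 − 30.68 = -12.68.
Midpoints: P̄ = 24.34, Q̄ = 1446.0.
ε = (ΔQ/ΔP)(P̄/Q̄) = (134/-12.68)(24.34/1446.0).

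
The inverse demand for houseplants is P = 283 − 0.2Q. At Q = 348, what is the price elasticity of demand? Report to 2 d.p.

At Q = 348, P = 283 − 0.2(348) = 213.40.
dP/dQ = −0.2, so dQ/dP = 1/(−0.2) = -5.000.
ε = (dQ/dP)(P/Q) = (-5.000)(213.40/348).

-3.07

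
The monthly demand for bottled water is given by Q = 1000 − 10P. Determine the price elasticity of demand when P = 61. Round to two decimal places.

At P = 61, Q = 390.
dQ/dP = −10.
ε = (dQ/dP)(P/Q) = (-10)(61/390).

-1.56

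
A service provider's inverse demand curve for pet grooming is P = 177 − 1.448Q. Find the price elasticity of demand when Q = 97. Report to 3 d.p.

At Q = 97, P = 177 − 1.448(97) = 36.54.
dP/dQ = −1.448, so dQ/dP = 1/(−1.448) = -0.691.
ε = (dQ/dP)(P/Q) = (-0.691)(36.54/97).

-0.260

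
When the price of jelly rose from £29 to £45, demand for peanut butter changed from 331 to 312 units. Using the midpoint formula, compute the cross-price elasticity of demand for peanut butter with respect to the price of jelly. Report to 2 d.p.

ΔQ_x = 312 − 331 = -19; ΔP_y = 45 − 29 = 16.
Midpoints: P̄_y = 37.00, Q̄_x = 321.5.
ε_xy = (ΔQ_x/ΔP_y)(P̄_y/Q̄_x) = (-19/16)(37.00/321.5).

-0.14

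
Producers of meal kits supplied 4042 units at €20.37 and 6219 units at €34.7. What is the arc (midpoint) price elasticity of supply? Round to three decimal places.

0.815

ΔQ = 6219 − 4042 = 2177; ΔP = 34.7 − 20.37 = 14.33.
Midpoints: P̄ = 27.54, Q̄ = 5130.5.
ε_s = (ΔQ/ΔP)(P̄/Q̄) = (2177/14.33)(27.54/5130.5).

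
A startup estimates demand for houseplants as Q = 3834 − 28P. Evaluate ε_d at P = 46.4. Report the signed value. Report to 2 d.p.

-0.51

At P = 46.4, Q = 2534.800.
dQ/dP = −28.
ε = (dQ/dP)(P/Q) = (-28)(46.4/2534.800).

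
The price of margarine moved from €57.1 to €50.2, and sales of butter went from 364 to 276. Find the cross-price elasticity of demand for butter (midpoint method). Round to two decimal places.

ΔQ_x = 276 − 364 = -88; ΔP_y = 50.2 − 57.1 = -6.9.
Midpoints: P̄_y = 53.65, Q̄_x = 320.0.
ε_xy = (ΔQ_x/ΔP_y)(P̄_y/Q̄_x) = (-88/-6.9)(53.65/320.0).
ε_xy > 0, so the goods are substitutes.

2.14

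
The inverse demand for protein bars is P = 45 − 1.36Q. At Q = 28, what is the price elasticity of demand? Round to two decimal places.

At Q = 28, P = 45 − 1.36(28) = 6.92.
dP/dQ = −1.36, so dQ/dP = 1/(−1.36) = -0.735.
ε = (dQ/dP)(P/Q) = (-0.735)(6.92/28).

-0.18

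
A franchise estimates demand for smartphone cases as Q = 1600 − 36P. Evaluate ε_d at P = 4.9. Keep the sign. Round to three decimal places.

-0.124

At P = 4.9, Q = 1423.600.
dQ/dP = −36.
ε = (dQ/dP)(P/Q) = (-36)(4.9/1423.600).
|ε| < 1, so demand is inelastic at this price.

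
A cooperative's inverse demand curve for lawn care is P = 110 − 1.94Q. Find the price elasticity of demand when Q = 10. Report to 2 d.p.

At Q = 10, P = 110 − 1.94(10) = 90.60.
dP/dQ = −1.94, so dQ/dP = 1/(−1.94) = -0.515.
ε = (dQ/dP)(P/Q) = (-0.515)(90.60/10).

-4.67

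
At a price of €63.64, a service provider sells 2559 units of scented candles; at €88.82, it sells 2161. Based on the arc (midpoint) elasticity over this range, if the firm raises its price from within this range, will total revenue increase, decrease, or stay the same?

increase

Arc ε = (-398/25.18)(76.23/2360.0) ≈ -0.511.
|ε| = 0.51 < 1, so demand is inelastic. A price rise therefore raises total revenue.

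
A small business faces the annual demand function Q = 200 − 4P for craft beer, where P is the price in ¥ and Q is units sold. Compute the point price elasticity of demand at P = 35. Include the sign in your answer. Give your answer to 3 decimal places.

At P = 35, Q = 60.
dQ/dP = −4.
ε = (dQ/dP)(P/Q) = (-4)(35/60).
|ε| > 1, so demand is elastic at this price.

-2.333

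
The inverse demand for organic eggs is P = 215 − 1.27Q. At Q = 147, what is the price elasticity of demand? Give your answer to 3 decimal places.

At Q = 147, P = 215 − 1.27(147) = 28.31.
dP/dQ = −1.27, so dQ/dP = 1/(−1.27) = -0.787.
ε = (dQ/dP)(P/Q) = (-0.787)(28.31/147).

-0.152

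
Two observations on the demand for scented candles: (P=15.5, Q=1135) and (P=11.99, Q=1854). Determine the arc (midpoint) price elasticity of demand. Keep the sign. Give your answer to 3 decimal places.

-1.884

ΔQ = 1854 − 1135 = 719; ΔP = 11.99 − 15.5 = -3.51.
Midpoints: P̄ = 13.75, Q̄ = 1494.5.
ε = (ΔQ/ΔP)(P̄/Q̄) = (719/-3.51)(13.75/1494.5).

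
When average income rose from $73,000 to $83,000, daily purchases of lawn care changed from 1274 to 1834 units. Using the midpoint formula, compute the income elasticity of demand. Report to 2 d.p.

2.81

ΔQ = 560, ΔI = 10000. Midpoints: Ī = 78,000, Q̄ = 1554.0.
ε_I = (ΔQ/ΔI)(Ī/Q̄) = (560/10000)(78000/1554.0).
ε_I > 0, so the good is normal.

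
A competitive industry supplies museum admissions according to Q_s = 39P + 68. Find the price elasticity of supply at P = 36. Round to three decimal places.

0.954

At P = 36, Q_s = 1472.
dQ_s/dP = 39.
ε_s = (dQ_s/dP)(P/Q_s) = (39)(36/1472).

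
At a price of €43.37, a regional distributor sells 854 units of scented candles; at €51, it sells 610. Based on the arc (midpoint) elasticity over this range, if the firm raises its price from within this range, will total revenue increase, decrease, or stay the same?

decrease

Arc ε = (-244/7.63)(47.19/732.0) ≈ -2.061.
|ε| = 2.06 > 1, so demand is elastic. A price rise therefore reduces total revenue.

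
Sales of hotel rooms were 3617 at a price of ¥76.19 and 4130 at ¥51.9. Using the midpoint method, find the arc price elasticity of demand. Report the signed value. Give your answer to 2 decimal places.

ΔQ = 4130 − 3617 = 513; ΔP = 51.9 − 76.19 = -24.29.
Midpoints: P̄ = 64.05, Q̄ = 3873.5.
ε = (ΔQ/ΔP)(P̄/Q̄) = (513/-24.29)(64.05/3873.5).

-0.35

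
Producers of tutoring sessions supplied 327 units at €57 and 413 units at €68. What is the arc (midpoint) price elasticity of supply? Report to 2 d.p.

ΔQ = 413 − 327 = 86; ΔP = 68 − 57 = 11.
Midpoints: P̄ = 62.50, Q̄ = 370.0.
ε_s = (ΔQ/ΔP)(P̄/Q̄) = (86/11)(62.50/370.0).

1.32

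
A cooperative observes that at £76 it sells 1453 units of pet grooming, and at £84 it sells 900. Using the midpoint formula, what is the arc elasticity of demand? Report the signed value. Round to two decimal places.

-4.70

ΔQ = 900 − 1453 = -553; ΔP = 84 − 76 = 8.
Midpoints: P̄ = 80.00, Q̄ = 1176.5.
ε = (ΔQ/ΔP)(P̄/Q̄) = (-553/8)(80.00/1176.5).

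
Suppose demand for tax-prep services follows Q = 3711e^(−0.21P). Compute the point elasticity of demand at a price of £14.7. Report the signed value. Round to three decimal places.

At P = 14.7, Q = 169.365.
dQ/dP = −0.21·3711e^(−0.21P) = −0.21Q = -35.567.
ε = (dQ/dP)(P/Q) = (-35.567)(14.7/169.365).
|ε| > 1, so demand is elastic at this price.

-3.087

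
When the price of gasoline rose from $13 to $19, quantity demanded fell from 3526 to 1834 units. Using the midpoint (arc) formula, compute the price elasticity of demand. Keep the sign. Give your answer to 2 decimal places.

-1.68

ΔQ = 1834 − 3526 = -1692; ΔP = 19 − 13 = 6.
Midpoints: P̄ = 16.00, Q̄ = 2680.0.
ε = (ΔQ/ΔP)(P̄/Q̄) = (-1692/6)(16.00/2680.0).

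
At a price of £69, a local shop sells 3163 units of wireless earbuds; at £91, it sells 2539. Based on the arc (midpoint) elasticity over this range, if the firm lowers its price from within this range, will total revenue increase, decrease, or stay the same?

decrease

Arc ε = (-624/22)(80.00/2851.0) ≈ -0.796.
|ε| = 0.80 < 1, so demand is inelastic. A price cut therefore reduces total revenue.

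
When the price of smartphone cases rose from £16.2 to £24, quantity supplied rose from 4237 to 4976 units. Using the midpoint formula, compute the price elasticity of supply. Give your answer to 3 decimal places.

ΔQ = 4976 − 4237 = 739; ΔP = 24 − 16.2 = 7.8.
Midpoints: P̄ = 20.10, Q̄ = 4606.5.
ε_s = (ΔQ/ΔP)(P̄/Q̄) = (739/7.8)(20.10/4606.5).

0.413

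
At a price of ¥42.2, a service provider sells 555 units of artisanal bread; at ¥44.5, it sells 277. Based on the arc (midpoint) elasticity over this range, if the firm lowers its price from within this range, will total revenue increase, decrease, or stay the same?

increase

Arc ε = (-278/2.3)(43.35/416.0) ≈ -12.595.
|ε| = 12.60 > 1, so demand is elastic. A price cut therefore raises total revenue.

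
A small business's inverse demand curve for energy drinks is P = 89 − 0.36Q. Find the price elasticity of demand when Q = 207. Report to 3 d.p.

At Q = 207, P = 89 − 0.36(207) = 14.48.
dP/dQ = −0.36, so dQ/dP = 1/(−0.36) = -2.778.
ε = (dQ/dP)(P/Q) = (-2.778)(14.48/207).

-0.194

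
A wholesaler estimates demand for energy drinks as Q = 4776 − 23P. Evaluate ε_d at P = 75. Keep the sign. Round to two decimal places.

At P = 75, Q = 3051.
dQ/dP = −23.
ε = (dQ/dP)(P/Q) = (-23)(75/3051).

-0.57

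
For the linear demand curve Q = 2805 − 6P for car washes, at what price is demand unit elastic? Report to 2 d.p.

For linear demand Q = a − bP, ε = −bP/(a − bP). |ε| = 1 when bP = a − bP, i.e. P = a/(2b).
P = 2805/(2·6) = 2805/12 = 233.7500.

233.75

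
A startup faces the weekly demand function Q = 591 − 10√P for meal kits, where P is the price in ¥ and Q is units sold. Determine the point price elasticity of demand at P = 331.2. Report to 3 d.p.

At P = 331.2, Q = 409.011.
dQ/dP = −10/(2√P) = -0.275.
ε = (dQ/dP)(P/Q) = (-0.275)(331.2/409.011).

-0.222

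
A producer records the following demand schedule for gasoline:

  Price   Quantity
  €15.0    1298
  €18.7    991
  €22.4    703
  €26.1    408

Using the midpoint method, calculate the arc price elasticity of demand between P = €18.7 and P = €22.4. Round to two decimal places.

-1.89

At P = 18.7, Q = 991; at P = 22.4, Q = 703.
ΔQ = -288, ΔP = 3.7. Midpoints: P̄ = 20.55, Q̄ = 847.0.
ε = (ΔQ/ΔP)(P̄/Q̄) = (-288/3.7)(20.55/847.0).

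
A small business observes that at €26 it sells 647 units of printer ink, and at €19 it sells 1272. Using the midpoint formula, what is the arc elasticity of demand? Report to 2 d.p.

ΔQ = 1272 − 647 = 625; ΔP = 19 − 26 = -7.
Midpoints: P̄ = 22.50, Q̄ = 959.5.
ε = (ΔQ/ΔP)(P̄/Q̄) = (625/-7)(22.50/959.5).

-2.09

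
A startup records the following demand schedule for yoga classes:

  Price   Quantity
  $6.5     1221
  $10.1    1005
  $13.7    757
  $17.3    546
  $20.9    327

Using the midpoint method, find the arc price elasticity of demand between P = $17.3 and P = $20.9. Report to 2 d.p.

At P = 17.3, Q = 546; at P = 20.9, Q = 327.
ΔQ = -219, ΔP = 3.6. Midpoints: P̄ = 19.10, Q̄ = 436.5.
ε = (ΔQ/ΔP)(P̄/Q̄) = (-219/3.6)(19.10/436.5).

-2.66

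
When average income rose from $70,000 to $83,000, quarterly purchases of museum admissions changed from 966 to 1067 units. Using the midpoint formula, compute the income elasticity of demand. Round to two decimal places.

0.58

ΔQ = 101, ΔI = 13000. Midpoints: Ī = 76,500, Q̄ = 1016.5.
ε_I = (ΔQ/ΔI)(Ī/Q̄) = (101/13000)(76500/1016.5).
ε_I > 0, so the good is normal.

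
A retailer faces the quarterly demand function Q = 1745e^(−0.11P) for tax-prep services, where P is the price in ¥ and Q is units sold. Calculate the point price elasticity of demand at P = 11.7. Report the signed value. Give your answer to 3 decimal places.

-1.287

At P = 11.7, Q = 481.791.
dQ/dP = −0.11·1745e^(−0.11P) = −0.11Q = -52.997.
ε = (dQ/dP)(P/Q) = (-52.997)(11.7/481.791).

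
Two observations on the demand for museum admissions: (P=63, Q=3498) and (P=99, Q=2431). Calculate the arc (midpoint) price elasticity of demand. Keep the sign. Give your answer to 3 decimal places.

-0.810

ΔQ = 2431 − 3498 = -1067; ΔP = 99 − 63 = 36.
Midpoints: P̄ = 81.00, Q̄ = 2964.5.
ε = (ΔQ/ΔP)(P̄/Q̄) = (-1067/36)(81.00/2964.5).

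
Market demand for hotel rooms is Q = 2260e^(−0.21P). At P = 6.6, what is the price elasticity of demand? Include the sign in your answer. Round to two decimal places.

At P = 6.6, Q = 565.166.
dQ/dP = −0.21·2260e^(−0.21P) = −0.21Q = -118.685.
ε = (dQ/dP)(P/Q) = (-118.685)(6.6/565.166).

-1.39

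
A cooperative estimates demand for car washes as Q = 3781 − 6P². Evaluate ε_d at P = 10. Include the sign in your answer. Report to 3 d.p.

At P = 10, Q = 3181.
dQ/dP = −12P = -120.
ε = (dQ/dP)(P/Q) = (-120)(10/3181).
|ε| < 1, so demand is inelastic at this price.

-0.377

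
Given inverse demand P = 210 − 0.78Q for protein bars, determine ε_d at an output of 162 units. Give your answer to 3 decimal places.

-0.662

At Q = 162, P = 210 − 0.78(162) = 83.64.
dP/dQ = −0.78, so dQ/dP = 1/(−0.78) = -1.282.
ε = (dQ/dP)(P/Q) = (-1.282)(83.64/162).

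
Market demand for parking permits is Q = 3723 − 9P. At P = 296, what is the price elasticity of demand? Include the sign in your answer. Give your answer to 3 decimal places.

At P = 296, Q = 1059.
dQ/dP = −9.
ε = (dQ/dP)(P/Q) = (-9)(296/1059).

-2.516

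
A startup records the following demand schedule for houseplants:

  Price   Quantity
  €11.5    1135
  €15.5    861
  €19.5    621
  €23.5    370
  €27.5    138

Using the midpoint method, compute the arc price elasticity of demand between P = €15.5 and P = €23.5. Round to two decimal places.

At P = 15.5, Q = 861; at P = 23.5, Q = 370.
ΔQ = -491, ΔP = 8.0. Midpoints: P̄ = 19.50, Q̄ = 615.5.
ε = (ΔQ/ΔP)(P̄/Q̄) = (-491/8.0)(19.50/615.5).

-1.94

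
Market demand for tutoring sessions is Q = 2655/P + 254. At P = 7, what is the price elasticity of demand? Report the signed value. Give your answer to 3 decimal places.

-0.599

At P = 7, Q = 633.286.
dQ/dP = −2655/P² = -54.184.
ε = (dQ/dP)(P/Q) = (-54.184)(7/633.286).
|ε| < 1, so demand is inelastic at this price.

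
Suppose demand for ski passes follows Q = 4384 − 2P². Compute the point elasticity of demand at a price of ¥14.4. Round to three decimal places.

At P = 14.4, Q = 3969.280.
dQ/dP = −4P = -57.600.
ε = (dQ/dP)(P/Q) = (-57.600)(14.4/3969.280).

-0.209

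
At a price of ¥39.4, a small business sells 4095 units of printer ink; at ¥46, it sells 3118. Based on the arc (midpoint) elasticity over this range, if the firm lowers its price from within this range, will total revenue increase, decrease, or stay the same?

Arc ε = (-977/6.6)(42.70/3606.5) ≈ -1.753.
|ε| = 1.75 > 1, so demand is elastic. A price cut therefore raises total revenue.

increase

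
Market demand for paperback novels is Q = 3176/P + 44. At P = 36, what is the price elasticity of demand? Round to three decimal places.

-0.667

At P = 36, Q = 132.222.
dQ/dP = −3176/P² = -2.451.
ε = (dQ/dP)(P/Q) = (-2.451)(36/132.222).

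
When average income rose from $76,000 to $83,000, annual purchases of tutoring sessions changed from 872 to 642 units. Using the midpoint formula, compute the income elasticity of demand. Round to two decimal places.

-3.45

ΔQ = -230, ΔI = 7000. Midpoints: Ī = 79,500, Q̄ = 757.0.
ε_I = (ΔQ/ΔI)(Ī/Q̄) = (-230/7000)(79500/757.0).
ε_I < 0, so the good is inferior.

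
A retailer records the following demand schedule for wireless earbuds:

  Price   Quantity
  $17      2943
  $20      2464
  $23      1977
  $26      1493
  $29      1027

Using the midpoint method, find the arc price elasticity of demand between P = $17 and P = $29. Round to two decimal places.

-1.85

At P = 17, Q = 2943; at P = 29, Q = 1027.
ΔQ = -1916, ΔP = 12. Midpoints: P̄ = 23.00, Q̄ = 1985.0.
ε = (ΔQ/ΔP)(P̄/Q̄) = (-1916/12)(23.00/1985.0).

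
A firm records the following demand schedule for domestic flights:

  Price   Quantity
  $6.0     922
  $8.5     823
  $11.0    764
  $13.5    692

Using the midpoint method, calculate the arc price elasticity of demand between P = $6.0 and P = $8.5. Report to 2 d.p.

-0.33

At P = 6.0, Q = 922; at P = 8.5, Q = 823.
ΔQ = -99, ΔP = 2.5. Midpoints: P̄ = 7.25, Q̄ = 872.5.
ε = (ΔQ/ΔP)(P̄/Q̄) = (-99/2.5)(7.25/872.5).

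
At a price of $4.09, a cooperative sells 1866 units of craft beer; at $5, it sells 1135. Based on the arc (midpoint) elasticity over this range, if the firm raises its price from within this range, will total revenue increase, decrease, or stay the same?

Arc ε = (-731/0.91)(4.54/1500.5) ≈ -2.433.
|ε| = 2.43 > 1, so demand is elastic. A price rise therefore reduces total revenue.

decrease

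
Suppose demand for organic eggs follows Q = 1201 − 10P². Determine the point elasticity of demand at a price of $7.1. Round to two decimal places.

At P = 7.1, Q = 696.900.
dQ/dP = −20P = -142.
ε = (dQ/dP)(P/Q) = (-142)(7.1/696.900).

-1.45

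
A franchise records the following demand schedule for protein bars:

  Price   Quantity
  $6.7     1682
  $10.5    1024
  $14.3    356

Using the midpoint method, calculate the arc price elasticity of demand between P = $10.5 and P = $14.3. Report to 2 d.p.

At P = 10.5, Q = 1024; at P = 14.3, Q = 356.
ΔQ = -668, ΔP = 3.8. Midpoints: P̄ = 12.40, Q̄ = 690.0.
ε = (ΔQ/ΔP)(P̄/Q̄) = (-668/3.8)(12.40/690.0).

-3.16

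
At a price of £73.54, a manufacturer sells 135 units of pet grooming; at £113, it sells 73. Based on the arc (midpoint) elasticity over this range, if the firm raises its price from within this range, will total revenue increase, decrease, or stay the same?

decrease

Arc ε = (-62/39.46)(93.27/104.0) ≈ -1.409.
|ε| = 1.41 > 1, so demand is elastic. A price rise therefore reduces total revenue.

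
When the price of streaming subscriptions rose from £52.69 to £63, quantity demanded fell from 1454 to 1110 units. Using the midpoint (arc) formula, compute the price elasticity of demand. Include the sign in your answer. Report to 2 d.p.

ΔQ = 1110 − 1454 = -344; ΔP = 63 − 52.69 = 10.31.
Midpoints: P̄ = 57.84, Q̄ = 1282.0.
ε = (ΔQ/ΔP)(P̄/Q̄) = (-344/10.31)(57.84/1282.0).

-1.51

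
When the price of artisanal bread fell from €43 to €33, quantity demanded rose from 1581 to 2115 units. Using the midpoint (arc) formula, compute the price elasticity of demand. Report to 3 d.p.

-1.098

ΔQ = 2115 − 1581 = 534; ΔP = 33 − 43 = -10.
Midpoints: P̄ = 38.00, Q̄ = 1848.0.
ε = (ΔQ/ΔP)(P̄/Q̄) = (534/-10)(38.00/1848.0).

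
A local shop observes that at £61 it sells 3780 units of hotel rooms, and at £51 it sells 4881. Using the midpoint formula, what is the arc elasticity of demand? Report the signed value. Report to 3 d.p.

-1.424

ΔQ = 4881 − 3780 = 1101; ΔP = 51 − 61 = -10.
Midpoints: P̄ = 56.00, Q̄ = 4330.5.
ε = (ΔQ/ΔP)(P̄/Q̄) = (1101/-10)(56.00/4330.5).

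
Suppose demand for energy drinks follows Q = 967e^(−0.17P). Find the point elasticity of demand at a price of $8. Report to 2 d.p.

At P = 8, Q = 248.191.
dQ/dP = −0.17·967e^(−0.17P) = −0.17Q = -42.192.
ε = (dQ/dP)(P/Q) = (-42.192)(8/248.191).
|ε| > 1, so demand is elastic at this price.

-1.36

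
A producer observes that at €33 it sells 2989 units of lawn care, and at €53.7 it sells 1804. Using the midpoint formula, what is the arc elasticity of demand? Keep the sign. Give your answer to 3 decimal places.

-1.036

ΔQ = 1804 − 2989 = -1185; ΔP = 53.7 − 33 = 20.7.
Midpoints: P̄ = 43.35, Q̄ = 2396.5.
ε = (ΔQ/ΔP)(P̄/Q̄) = (-1185/20.7)(43.35/2396.5).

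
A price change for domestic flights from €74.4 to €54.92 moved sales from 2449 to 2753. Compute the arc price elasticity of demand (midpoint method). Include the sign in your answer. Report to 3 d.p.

-0.388

ΔQ = 2753 − 2449 = 304; ΔP = 54.92 − 74.4 = -19.48.
Midpoints: P̄ = 64.66, Q̄ = 2601.0.
ε = (ΔQ/ΔP)(P̄/Q̄) = (304/-19.48)(64.66/2601.0).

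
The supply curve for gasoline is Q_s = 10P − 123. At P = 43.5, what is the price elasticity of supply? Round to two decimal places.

1.39

At P = 43.5, Q_s = 312.
dQ_s/dP = 10.
ε_s = (dQ_s/dP)(P/Q_s) = (10)(43.5/312).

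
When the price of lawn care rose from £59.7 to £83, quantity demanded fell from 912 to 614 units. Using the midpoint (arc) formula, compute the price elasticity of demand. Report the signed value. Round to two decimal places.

-1.20

ΔQ = 614 − 912 = -298; ΔP = 83 − 59.7 = 23.3.
Midpoints: P̄ = 71.35, Q̄ = 763.0.
ε = (ΔQ/ΔP)(P̄/Q̄) = (-298/23.3)(71.35/763.0).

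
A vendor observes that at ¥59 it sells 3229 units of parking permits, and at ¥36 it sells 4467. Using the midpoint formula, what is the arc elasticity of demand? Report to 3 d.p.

-0.664

ΔQ = 4467 − 3229 = 1238; ΔP = 36 − 59 = -23.
Midpoints: P̄ = 47.50, Q̄ = 3848.0.
ε = (ΔQ/ΔP)(P̄/Q̄) = (1238/-23)(47.50/3848.0).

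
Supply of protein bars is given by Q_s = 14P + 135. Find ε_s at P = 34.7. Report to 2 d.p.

0.78

At P = 34.7, Q_s = 620.80.
dQ_s/dP = 14.
ε_s = (dQ_s/dP)(P/Q_s) = (14)(34.7/620.80).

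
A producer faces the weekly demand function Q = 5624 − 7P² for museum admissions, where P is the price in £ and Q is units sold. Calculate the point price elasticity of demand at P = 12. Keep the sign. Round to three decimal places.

-0.437

At P = 12, Q = 4616.
dQ/dP = −14P = -168.
ε = (dQ/dP)(P/Q) = (-168)(12/4616).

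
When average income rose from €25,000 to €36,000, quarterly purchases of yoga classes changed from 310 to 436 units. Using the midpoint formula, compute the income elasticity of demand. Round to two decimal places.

ΔQ = 126, ΔI = 11000. Midpoints: Ī = 30,500, Q̄ = 373.0.
ε_I = (ΔQ/ΔI)(Ī/Q̄) = (126/11000)(30500/373.0).
ε_I > 0, so the good is normal.

0.94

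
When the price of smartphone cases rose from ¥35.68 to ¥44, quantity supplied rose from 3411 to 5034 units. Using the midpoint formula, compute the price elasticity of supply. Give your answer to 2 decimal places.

ΔQ = 5034 − 3411 = 1623; ΔP = 44 − 35.68 = 8.32.
Midpoints: P̄ = 39.84, Q̄ = 4222.5.
ε_s = (ΔQ/ΔP)(P̄/Q̄) = (1623/8.32)(39.84/4222.5).

1.84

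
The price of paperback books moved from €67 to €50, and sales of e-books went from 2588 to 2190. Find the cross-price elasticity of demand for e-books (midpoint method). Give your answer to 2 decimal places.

ΔQ_x = 2190 − 2588 = -398; ΔP_y = 50 − 67 = -17.
Midpoints: P̄_y = 58.50, Q̄_x = 2389.0.
ε_xy = (ΔQ_x/ΔP_y)(P̄_y/Q̄_x) = (-398/-17)(58.50/2389.0).
ε_xy > 0, so the goods are substitutes.

0.57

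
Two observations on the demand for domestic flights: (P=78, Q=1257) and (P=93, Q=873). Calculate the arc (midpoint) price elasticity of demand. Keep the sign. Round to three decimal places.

ΔQ = 873 − 1257 = -384; ΔP = 93 − 78 = 15.
Midpoints: P̄ = 85.50, Q̄ = 1065.0.
ε = (ΔQ/ΔP)(P̄/Q̄) = (-384/15)(85.50/1065.0).

-2.055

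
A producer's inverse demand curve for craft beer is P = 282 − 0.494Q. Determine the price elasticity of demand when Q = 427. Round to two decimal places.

-0.34

At Q = 427, P = 282 − 0.494(427) = 71.06.
dP/dQ = −0.494, so dQ/dP = 1/(−0.494) = -2.024.
ε = (dQ/dP)(P/Q) = (-2.024)(71.06/427).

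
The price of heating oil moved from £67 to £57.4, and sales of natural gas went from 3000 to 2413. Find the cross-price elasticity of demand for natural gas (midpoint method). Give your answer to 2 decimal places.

ΔQ_x = 2413 − 3000 = -587; ΔP_y = 57.4 − 67 = -9.6.
Midpoints: P̄_y = 62.20, Q̄_x = 2706.5.
ε_xy = (ΔQ_x/ΔP_y)(P̄_y/Q̄_x) = (-587/-9.6)(62.20/2706.5).
ε_xy > 0, so the goods are substitutes.

1.41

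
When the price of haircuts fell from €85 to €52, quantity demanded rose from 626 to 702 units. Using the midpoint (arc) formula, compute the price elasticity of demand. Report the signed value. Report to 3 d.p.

ΔQ = 702 − 626 = 76; ΔP = 52 − 85 = -33.
Midpoints: P̄ = 68.50, Q̄ = 664.0.
ε = (ΔQ/ΔP)(P̄/Q̄) = (76/-33)(68.50/664.0).

-0.238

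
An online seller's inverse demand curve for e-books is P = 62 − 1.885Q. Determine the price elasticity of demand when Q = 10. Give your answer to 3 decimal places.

-2.289

At Q = 10, P = 62 − 1.885(10) = 43.15.
dP/dQ = −1.885, so dQ/dP = 1/(−1.885) = -0.531.
ε = (dQ/dP)(P/Q) = (-0.531)(43.15/10).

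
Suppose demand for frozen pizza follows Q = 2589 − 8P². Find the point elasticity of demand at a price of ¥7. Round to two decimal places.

At P = 7, Q = 2197.
dQ/dP = −16P = -112.
ε = (dQ/dP)(P/Q) = (-112)(7/2197).

-0.36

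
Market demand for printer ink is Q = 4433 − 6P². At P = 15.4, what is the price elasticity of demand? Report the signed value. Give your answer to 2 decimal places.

At P = 15.4, Q = 3010.040.
dQ/dP = −12P = -184.800.
ε = (dQ/dP)(P/Q) = (-184.800)(15.4/3010.040).

-0.95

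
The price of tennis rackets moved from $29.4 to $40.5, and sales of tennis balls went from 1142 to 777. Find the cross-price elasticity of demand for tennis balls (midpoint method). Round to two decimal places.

-1.20

ΔQ_x = 777 − 1142 = -365; ΔP_y = 40.5 − 29.4 = 11.1.
Midpoints: P̄_y = 34.95, Q̄_x = 959.5.
ε_xy = (ΔQ_x/ΔP_y)(P̄_y/Q̄_x) = (-365/11.1)(34.95/959.5).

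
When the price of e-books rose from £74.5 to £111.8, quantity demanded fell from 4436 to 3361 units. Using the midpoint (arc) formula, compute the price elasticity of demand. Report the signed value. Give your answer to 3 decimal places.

-0.689

ΔQ = 3361 − 4436 = -1075; ΔP = 111.8 − 74.5 = 37.3.
Midpoints: P̄ = 93.15, Q̄ = 3898.5.
ε = (ΔQ/ΔP)(P̄/Q̄) = (-1075/37.3)(93.15/3898.5).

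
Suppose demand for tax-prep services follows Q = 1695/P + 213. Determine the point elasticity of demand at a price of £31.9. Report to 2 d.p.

-0.20

At P = 31.9, Q = 266.135.
dQ/dP = −1695/P² = -1.666.
ε = (dQ/dP)(P/Q) = (-1.666)(31.9/266.135).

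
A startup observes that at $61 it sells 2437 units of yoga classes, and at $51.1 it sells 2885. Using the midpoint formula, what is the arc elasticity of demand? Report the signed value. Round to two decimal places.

ΔQ = 2885 − 2437 = 448; ΔP = 51.1 − 61 = -9.9.
Midpoints: P̄ = 56.05, Q̄ = 2661.0.
ε = (ΔQ/ΔP)(P̄/Q̄) = (448/-9.9)(56.05/2661.0).

-0.95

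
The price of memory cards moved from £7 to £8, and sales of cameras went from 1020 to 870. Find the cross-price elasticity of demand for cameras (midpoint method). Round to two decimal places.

-1.19

ΔQ_x = 870 − 1020 = -150; ΔP_y = 8 − 7 = 1.
Midpoints: P̄_y = 7.50, Q̄_x = 945.0.
ε_xy = (ΔQ_x/ΔP_y)(P̄_y/Q̄_x) = (-150/1)(7.50/945.0).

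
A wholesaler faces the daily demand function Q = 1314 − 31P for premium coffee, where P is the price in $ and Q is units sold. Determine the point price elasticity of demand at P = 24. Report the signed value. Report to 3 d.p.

At P = 24, Q = 570.
dQ/dP = −31.
ε = (dQ/dP)(P/Q) = (-31)(24/570).

-1.305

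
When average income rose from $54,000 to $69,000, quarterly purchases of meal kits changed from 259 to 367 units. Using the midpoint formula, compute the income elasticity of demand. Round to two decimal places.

ΔQ = 108, ΔI = 15000. Midpoints: Ī = 61,500, Q̄ = 313.0.
ε_I = (ΔQ/ΔI)(Ī/Q̄) = (108/15000)(61500/313.0).

1.41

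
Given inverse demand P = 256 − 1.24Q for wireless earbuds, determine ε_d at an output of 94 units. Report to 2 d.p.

-1.20

At Q = 94, P = 256 − 1.24(94) = 139.44.
dP/dQ = −1.24, so dQ/dP = 1/(−1.24) = -0.806.
ε = (dQ/dP)(P/Q) = (-0.806)(139.44/94).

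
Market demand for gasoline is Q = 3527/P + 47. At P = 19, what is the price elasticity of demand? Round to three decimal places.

-0.798

At P = 19, Q = 232.632.
dQ/dP = −3527/P² = -9.770.
ε = (dQ/dP)(P/Q) = (-9.770)(19/232.632).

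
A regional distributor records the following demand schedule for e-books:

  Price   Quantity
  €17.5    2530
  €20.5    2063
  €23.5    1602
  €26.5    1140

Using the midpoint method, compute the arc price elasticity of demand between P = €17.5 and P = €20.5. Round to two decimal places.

At P = 17.5, Q = 2530; at P = 20.5, Q = 2063.
ΔQ = -467, ΔP = 3.0. Midpoints: P̄ = 19.00, Q̄ = 2296.5.
ε = (ΔQ/ΔP)(P̄/Q̄) = (-467/3.0)(19.00/2296.5).

-1.29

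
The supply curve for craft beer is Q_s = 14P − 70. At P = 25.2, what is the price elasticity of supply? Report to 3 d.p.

1.248

At P = 25.2, Q_s = 282.80.
dQ_s/dP = 14.
ε_s = (dQ_s/dP)(P/Q_s) = (14)(25.2/282.80).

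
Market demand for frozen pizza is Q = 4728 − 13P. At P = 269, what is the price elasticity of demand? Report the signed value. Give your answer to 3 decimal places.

At P = 269, Q = 1231.
dQ/dP = −13.
ε = (dQ/dP)(P/Q) = (-13)(269/1231).
|ε| > 1, so demand is elastic at this price.

-2.841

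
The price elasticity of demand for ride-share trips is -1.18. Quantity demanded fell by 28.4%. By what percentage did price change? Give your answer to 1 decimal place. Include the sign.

%ΔP ≈ %ΔQ / ε = (-28.4%)/(-1.18) = 24.07%.

24.1%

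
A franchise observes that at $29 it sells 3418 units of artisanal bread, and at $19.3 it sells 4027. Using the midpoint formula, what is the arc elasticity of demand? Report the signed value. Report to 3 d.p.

-0.407

ΔQ = 4027 − 3418 = 609; ΔP = 19.3 − 29 = -9.7.
Midpoints: P̄ = 24.15, Q̄ = 3722.5.
ε = (ΔQ/ΔP)(P̄/Q̄) = (609/-9.7)(24.15/3722.5).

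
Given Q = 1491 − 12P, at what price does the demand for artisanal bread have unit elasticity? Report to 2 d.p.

For linear demand Q = a − bP, ε = −bP/(a − bP). |ε| = 1 when bP = a − bP, i.e. P = a/(2b).
P = 1491/(2·12) = 1491/24 = 62.1250.

62.13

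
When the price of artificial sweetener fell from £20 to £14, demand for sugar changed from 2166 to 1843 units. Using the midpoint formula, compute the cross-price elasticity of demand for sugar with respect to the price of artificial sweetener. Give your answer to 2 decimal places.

ΔQ_x = 1843 − 2166 = -323; ΔP_y = 14 − 20 = -6.
Midpoints: P̄_y = 17.00, Q̄_x = 2004.5.
ε_xy = (ΔQ_x/ΔP_y)(P̄_y/Q̄_x) = (-323/-6)(17.00/2004.5).
ε_xy > 0, so the goods are substitutes.

0.46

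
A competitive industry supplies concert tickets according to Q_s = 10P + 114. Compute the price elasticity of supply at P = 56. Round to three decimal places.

0.831

At P = 56, Q_s = 674.
dQ_s/dP = 10.
ε_s = (dQ_s/dP)(P/Q_s) = (10)(56/674).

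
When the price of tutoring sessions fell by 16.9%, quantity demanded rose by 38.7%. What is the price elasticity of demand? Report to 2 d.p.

ε = %ΔQ / %ΔP = (38.7)/(-16.9) = -2.290.

-2.29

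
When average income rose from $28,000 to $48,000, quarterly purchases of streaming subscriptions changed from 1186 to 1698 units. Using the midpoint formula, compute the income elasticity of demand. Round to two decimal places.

ΔQ = 512, ΔI = 20000. Midpoints: Ī = 38,000, Q̄ = 1442.0.
ε_I = (ΔQ/ΔI)(Ī/Q̄) = (512/20000)(38000/1442.0).
ε_I > 0, so the good is normal.

0.67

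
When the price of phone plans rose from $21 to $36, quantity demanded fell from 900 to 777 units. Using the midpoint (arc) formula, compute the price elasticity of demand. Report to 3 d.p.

-0.279

ΔQ = 777 − 900 = -123; ΔP = 36 − 21 = 15.
Midpoints: P̄ = 28.50, Q̄ = 838.5.
ε = (ΔQ/ΔP)(P̄/Q̄) = (-123/15)(28.50/838.5).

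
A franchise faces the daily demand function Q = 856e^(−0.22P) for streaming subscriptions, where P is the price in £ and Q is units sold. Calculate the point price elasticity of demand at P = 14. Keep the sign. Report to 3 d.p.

-3.080

At P = 14, Q = 39.341.
dQ/dP = −0.22·856e^(−0.22P) = −0.22Q = -8.655.
ε = (dQ/dP)(P/Q) = (-8.655)(14/39.341).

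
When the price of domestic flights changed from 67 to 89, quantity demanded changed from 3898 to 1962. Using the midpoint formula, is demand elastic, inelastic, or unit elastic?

Arc ε ≈ -2.343.
|ε| = 2.34 > 1.

elastic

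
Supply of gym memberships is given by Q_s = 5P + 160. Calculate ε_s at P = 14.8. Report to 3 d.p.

At P = 14.8, Q_s = 234.
dQ_s/dP = 5.
ε_s = (dQ_s/dP)(P/Q_s) = (5)(14.8/234).

0.316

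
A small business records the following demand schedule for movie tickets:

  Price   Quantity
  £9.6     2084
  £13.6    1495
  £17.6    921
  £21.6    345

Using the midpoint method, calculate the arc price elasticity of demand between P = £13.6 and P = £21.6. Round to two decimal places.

At P = 13.6, Q = 1495; at P = 21.6, Q = 345.
ΔQ = -1150, ΔP = 8.0. Midpoints: P̄ = 17.60, Q̄ = 920.0.
ε = (ΔQ/ΔP)(P̄/Q̄) = (-1150/8.0)(17.60/920.0).

-2.75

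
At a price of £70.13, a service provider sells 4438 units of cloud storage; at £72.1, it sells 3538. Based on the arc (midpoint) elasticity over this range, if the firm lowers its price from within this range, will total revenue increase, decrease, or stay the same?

Arc ε = (-900/1.97)(71.11/3988.0) ≈ -8.147.
|ε| = 8.15 > 1, so demand is elastic. A price cut therefore raises total revenue.

increase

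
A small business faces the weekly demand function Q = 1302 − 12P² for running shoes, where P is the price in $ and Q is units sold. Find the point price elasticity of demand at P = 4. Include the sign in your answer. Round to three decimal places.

At P = 4, Q = 1110.
dQ/dP = −24P = -96.
ε = (dQ/dP)(P/Q) = (-96)(4/1110).
|ε| < 1, so demand is inelastic at this price.

-0.346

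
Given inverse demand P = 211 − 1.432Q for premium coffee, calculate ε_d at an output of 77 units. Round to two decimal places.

At Q = 77, P = 211 − 1.432(77) = 100.74.
dP/dQ = −1.432, so dQ/dP = 1/(−1.432) = -0.698.
ε = (dQ/dP)(P/Q) = (-0.698)(100.74/77).

-0.91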